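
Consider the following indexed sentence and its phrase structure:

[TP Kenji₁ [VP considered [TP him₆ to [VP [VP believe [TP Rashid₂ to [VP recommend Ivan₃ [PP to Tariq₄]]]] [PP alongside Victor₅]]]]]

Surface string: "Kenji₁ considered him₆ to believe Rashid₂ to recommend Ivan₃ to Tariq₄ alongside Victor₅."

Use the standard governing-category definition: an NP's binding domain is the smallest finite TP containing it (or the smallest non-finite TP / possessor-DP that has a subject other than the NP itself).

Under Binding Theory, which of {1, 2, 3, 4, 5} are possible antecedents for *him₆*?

none

*him* is a pronoun, so Principle B applies: it must be free in its binding domain.
Binding domain of *him₆*: the matrix TP, whose subject is Kenji₁.
*Kenji₁* c-commands the pronoun within its binding domain → coindexation would violate Principle B.
*Rashid₂*: the pronoun c-commands this R-expression → coindexation would violate Principle C on *Rashid₂*.
*Ivan₃*: the pronoun c-commands this R-expression → coindexation would violate Principle C on *Ivan₃*.
*Tariq₄*: the pronoun c-commands this R-expression → coindexation would violate Principle C on *Tariq₄*.
*Victor₅*: the pronoun c-commands this R-expression → coindexation would violate Principle C on *Victor₅*.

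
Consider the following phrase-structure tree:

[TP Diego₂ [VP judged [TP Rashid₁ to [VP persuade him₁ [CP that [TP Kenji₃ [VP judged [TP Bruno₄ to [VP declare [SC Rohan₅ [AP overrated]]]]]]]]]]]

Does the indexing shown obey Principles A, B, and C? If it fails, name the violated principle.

The two coindexed NPs are *Rashid₁* and *him₁*.
*him₁* is a pronoun. Its binding domain is the embedded TP, whose subject is Rashid₁.
*Rashid₁* c-commands it within that domain and carries the same index.
The pronoun is locally bound → Principle B violation.

Principle B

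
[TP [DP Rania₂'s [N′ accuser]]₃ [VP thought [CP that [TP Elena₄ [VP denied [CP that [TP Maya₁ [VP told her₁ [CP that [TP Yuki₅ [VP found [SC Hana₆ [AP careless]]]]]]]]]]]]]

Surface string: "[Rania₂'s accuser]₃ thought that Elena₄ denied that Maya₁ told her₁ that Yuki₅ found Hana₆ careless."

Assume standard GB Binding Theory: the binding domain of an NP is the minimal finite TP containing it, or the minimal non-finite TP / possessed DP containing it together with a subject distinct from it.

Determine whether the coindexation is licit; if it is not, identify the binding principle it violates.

The two coindexed NPs are *Maya₁* and *her₁*.
*her₁* is a pronoun. Its binding domain is the embedded TP, whose subject is Maya₁.
*Maya₁* c-commands it within that domain and carries the same index.
The pronoun is locally bound → Principle B violation.

Principle B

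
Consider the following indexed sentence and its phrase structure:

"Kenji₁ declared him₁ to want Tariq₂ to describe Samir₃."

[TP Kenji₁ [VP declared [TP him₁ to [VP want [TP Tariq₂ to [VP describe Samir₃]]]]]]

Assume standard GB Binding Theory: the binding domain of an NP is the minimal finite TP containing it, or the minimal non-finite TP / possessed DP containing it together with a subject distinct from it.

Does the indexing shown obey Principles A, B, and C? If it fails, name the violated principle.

Principle B

The two coindexed NPs are *Kenji₁* and *him₁*.
*him₁* is a pronoun. Its binding domain is the matrix TP, whose subject is Kenji₁.
*Kenji₁* c-commands it within that domain and carries the same index.
The pronoun is locally bound → Principle B violation.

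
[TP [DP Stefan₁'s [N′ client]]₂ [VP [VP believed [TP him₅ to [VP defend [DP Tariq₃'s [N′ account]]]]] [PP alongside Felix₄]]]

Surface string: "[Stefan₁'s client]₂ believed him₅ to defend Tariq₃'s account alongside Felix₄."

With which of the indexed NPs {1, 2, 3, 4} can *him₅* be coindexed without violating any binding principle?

*him* is a pronoun, so Principle B applies: it must be free in its binding domain.
Binding domain of *him₅*: the matrix TP, whose subject is [Stefan₁'s client]₂.
*Stefan₁* and the pronoun do not c-command one another → neither Principle B nor Principle C is at stake; coindexation permitted.
*[Stefan₁'s client]₂* c-commands the pronoun within its binding domain → coindexation would violate Principle B.
*Tariq₃*: the pronoun c-commands this R-expression → coindexation would violate Principle C on *Tariq₃*.
*Felix₄* and the pronoun do not c-command one another → neither Principle B nor Principle C is at stake; coindexation permitted.

{1, 4}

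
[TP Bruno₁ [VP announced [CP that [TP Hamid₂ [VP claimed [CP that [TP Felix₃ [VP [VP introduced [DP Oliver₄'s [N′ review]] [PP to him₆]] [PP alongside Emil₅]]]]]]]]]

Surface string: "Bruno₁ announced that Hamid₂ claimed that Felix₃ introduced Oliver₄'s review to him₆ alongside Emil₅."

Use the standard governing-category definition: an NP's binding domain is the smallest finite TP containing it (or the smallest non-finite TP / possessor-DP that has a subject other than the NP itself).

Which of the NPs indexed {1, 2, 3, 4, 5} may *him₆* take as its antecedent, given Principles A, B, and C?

*him* is a pronoun, so Principle B applies: it must be free in its binding domain.
Binding domain of *him₆*: the embedded TP, whose subject is Felix₃.
*Bruno₁* c-commands the pronoun but from outside its binding domain, and is not c-commanded by it → coindexation permitted.
*Hamid₂* c-commands the pronoun but from outside its binding domain, and is not c-commanded by it → coindexation permitted.
*Felix₃* c-commands the pronoun within its binding domain → coindexation would violate Principle B.
*Oliver₄* and the pronoun do not c-command one another → neither Principle B nor Principle C is at stake; coindexation permitted.
*Emil₅* and the pronoun do not c-command one another → neither Principle B nor Principle C is at stake; coindexation permitted.

{1, 2, 4, 5}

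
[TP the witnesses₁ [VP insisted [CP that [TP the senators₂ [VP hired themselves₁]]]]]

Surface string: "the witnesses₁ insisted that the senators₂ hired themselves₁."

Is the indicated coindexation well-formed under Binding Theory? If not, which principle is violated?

The two coindexed NPs are *the witnesses₁* and *themselves₁*.
*themselves₁* is an anaphor. Principle A requires it to be bound within its binding domain — the embedded TP, whose subject is the senators₂.
Within that domain it is c-commanded by *the senators₂*, which does not share its index.
*the witnesses₁* does c-command the anaphor, but from outside its binding domain.
The anaphor is unbound in its domain → Principle A violation.

Principle A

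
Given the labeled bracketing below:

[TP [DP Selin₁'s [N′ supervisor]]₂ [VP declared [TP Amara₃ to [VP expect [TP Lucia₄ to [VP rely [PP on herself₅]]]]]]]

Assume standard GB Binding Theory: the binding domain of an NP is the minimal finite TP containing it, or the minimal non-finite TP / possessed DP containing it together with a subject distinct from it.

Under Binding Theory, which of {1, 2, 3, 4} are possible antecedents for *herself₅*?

{4}

*herself* is an anaphor, so Principle A applies: it must be bound in its binding domain.
Binding domain of *herself₅*: the embedded TP, whose subject is Lucia₄.
*Selin₁* does not c-command the anaphor → cannot bind it.
*[Selin₁'s supervisor]₂* c-commands the anaphor but is outside its binding domain → cannot satisfy Principle A.
*Amara₃* c-commands the anaphor but is outside its binding domain → cannot satisfy Principle A.
*Lucia₄* c-commands the anaphor within its binding domain → licit binder.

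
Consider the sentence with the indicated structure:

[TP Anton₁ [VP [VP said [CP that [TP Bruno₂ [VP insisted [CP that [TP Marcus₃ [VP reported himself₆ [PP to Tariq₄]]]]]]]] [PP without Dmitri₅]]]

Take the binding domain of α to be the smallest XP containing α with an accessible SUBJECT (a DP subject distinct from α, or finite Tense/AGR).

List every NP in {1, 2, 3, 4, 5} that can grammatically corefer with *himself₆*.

*himself* is an anaphor, so Principle A applies: it must be bound in its binding domain.
Binding domain of *himself₆*: the embedded TP, whose subject is Marcus₃.
*Anton₁* c-commands the anaphor but is outside its binding domain → cannot satisfy Principle A.
*Bruno₂* c-commands the anaphor but is outside its binding domain → cannot satisfy Principle A.
*Marcus₃* c-commands the anaphor within its binding domain → licit binder.
*Tariq₄* does not c-command the anaphor → cannot bind it.
*Dmitri₅* does not c-command the anaphor → cannot bind it.

{3}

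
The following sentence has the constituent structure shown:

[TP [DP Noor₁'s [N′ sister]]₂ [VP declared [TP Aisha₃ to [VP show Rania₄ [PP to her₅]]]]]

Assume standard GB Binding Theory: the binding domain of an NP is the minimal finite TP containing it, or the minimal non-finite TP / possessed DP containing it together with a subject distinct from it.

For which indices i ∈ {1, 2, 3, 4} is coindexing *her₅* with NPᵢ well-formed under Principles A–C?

*her* is a pronoun, so Principle B applies: it must be free in its binding domain.
Binding domain of *her₅*: the embedded TP, whose subject is Aisha₃.
*Noor₁* and the pronoun do not c-command one another → neither Principle B nor Principle C is at stake; coindexation permitted.
*[Noor₁'s sister]₂* c-commands the pronoun but from outside its binding domain, and is not c-commanded by it → coindexation permitted.
*Aisha₃* c-commands the pronoun within its binding domain → coindexation would violate Principle B.
*Rania₄* c-commands the pronoun within its binding domain → coindexation would violate Principle B.

{1, 2}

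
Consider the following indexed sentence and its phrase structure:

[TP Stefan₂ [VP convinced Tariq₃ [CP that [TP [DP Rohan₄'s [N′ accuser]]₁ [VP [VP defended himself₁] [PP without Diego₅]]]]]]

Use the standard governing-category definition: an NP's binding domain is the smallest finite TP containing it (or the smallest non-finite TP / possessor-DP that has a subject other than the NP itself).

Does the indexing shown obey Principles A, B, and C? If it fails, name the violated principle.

The two coindexed NPs are *[Rohan₄'s accuser]₁* and *himself₁*.
*himself₁* is an anaphor; its binding domain is the embedded TP, whose subject is [Rohan₄'s accuser]₁. *[Rohan₄'s accuser]₁* c-commands it within that domain and shares its index, so Principle A is satisfied.
*[Rohan₄'s accuser]₁* is an R-expression; *himself₁* does not c-command it, and no other NP shares its index, so Principle C is satisfied.
All principles are respected.

grammatical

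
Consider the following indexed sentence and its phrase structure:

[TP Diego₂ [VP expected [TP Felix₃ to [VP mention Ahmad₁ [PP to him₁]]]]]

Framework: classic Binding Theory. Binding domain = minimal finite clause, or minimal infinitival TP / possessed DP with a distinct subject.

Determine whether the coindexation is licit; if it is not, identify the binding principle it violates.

The two coindexed NPs are *Ahmad₁* and *him₁*.
*him₁* is a pronoun. Its binding domain is the embedded TP, whose subject is Felix₃.
*Ahmad₁* c-commands it within that domain and carries the same index.
The pronoun is locally bound → Principle B violation.

Principle B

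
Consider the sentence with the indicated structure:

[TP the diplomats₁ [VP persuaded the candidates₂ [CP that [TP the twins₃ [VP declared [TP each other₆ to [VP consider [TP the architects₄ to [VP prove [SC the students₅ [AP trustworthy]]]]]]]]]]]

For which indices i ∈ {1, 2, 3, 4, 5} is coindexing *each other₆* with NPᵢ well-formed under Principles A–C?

{3}

*each other* is an anaphor, so Principle A applies: it must be bound in its binding domain.
Binding domain of *each other₆*: the embedded TP, whose subject is the twins₃.
*the diplomats₁* c-commands the anaphor but is outside its binding domain → cannot satisfy Principle A.
*the candidates₂* c-commands the anaphor but is outside its binding domain → cannot satisfy Principle A.
*the twins₃* c-commands the anaphor within its binding domain → licit binder.
*the architects₄* does not c-command the anaphor → cannot bind it.
*the students₅* does not c-command the anaphor → cannot bind it.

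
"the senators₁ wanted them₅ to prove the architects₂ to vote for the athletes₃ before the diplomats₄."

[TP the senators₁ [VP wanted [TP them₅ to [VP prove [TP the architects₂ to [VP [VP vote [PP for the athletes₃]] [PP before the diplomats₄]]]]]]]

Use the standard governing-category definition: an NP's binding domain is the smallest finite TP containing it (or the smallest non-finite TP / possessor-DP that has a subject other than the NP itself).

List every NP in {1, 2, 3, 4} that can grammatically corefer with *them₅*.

*them* is a pronoun, so Principle B applies: it must be free in its binding domain.
Binding domain of *them₅*: the matrix TP, whose subject is the senators₁.
*the senators₁* c-commands the pronoun within its binding domain → coindexation would violate Principle B.
*the architects₂*: the pronoun c-commands this R-expression → coindexation would violate Principle C on *the architects₂*.
*the athletes₃*: the pronoun c-commands this R-expression → coindexation would violate Principle C on *the athletes₃*.
*the diplomats₄*: the pronoun c-commands this R-expression → coindexation would violate Principle C on *the diplomats₄*.

none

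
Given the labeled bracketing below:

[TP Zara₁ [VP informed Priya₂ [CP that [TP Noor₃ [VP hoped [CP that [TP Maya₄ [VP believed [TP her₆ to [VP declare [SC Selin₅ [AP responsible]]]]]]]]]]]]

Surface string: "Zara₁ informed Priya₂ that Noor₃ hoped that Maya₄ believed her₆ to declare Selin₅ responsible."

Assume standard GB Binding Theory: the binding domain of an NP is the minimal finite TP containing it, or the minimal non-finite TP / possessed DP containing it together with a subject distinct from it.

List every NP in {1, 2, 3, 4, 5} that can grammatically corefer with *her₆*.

*her* is a pronoun, so Principle B applies: it must be free in its binding domain.
Binding domain of *her₆*: the embedded TP, whose subject is Maya₄.
*Zara₁* c-commands the pronoun but from outside its binding domain, and is not c-commanded by it → coindexation permitted.
*Priya₂* c-commands the pronoun but from outside its binding domain, and is not c-commanded by it → coindexation permitted.
*Noor₃* c-commands the pronoun but from outside its binding domain, and is not c-commanded by it → coindexation permitted.
*Maya₄* c-commands the pronoun within its binding domain → coindexation would violate Principle B.
*Selin₅*: the pronoun c-commands this R-expression → coindexation would violate Principle C on *Selin₅*.

{1, 2, 3}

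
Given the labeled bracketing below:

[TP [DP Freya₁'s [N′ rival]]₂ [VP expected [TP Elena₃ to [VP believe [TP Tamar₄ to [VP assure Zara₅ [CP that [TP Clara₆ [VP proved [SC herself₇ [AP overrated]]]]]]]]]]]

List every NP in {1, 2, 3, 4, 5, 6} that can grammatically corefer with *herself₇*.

{6}

*herself* is an anaphor, so Principle A applies: it must be bound in its binding domain.
Binding domain of *herself₇*: the embedded TP, whose subject is Clara₆.
*Freya₁* does not c-command the anaphor → cannot bind it.
*[Freya₁'s rival]₂* c-commands the anaphor but is outside its binding domain → cannot satisfy Principle A.
*Elena₃* c-commands the anaphor but is outside its binding domain → cannot satisfy Principle A.
*Tamar₄* c-commands the anaphor but is outside its binding domain → cannot satisfy Principle A.
*Zara₅* c-commands the anaphor but is outside its binding domain → cannot satisfy Principle A.
*Clara₆* c-commands the anaphor within its binding domain → licit binder.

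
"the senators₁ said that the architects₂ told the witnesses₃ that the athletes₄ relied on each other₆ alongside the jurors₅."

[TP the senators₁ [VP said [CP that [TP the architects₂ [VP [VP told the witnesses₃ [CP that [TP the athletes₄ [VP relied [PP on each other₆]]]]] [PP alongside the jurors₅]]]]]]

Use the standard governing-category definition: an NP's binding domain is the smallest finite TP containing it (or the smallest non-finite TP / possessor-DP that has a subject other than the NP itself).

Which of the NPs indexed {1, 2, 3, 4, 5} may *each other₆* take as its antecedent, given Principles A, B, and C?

*each other* is an anaphor, so Principle A applies: it must be bound in its binding domain.
Binding domain of *each other₆*: the embedded TP, whose subject is the athletes₄.
*the senators₁* c-commands the anaphor but is outside its binding domain → cannot satisfy Principle A.
*the architects₂* c-commands the anaphor but is outside its binding domain → cannot satisfy Principle A.
*the witnesses₃* c-commands the anaphor but is outside its binding domain → cannot satisfy Principle A.
*the athletes₄* c-commands the anaphor within its binding domain → licit binder.
*the jurors₅* does not c-command the anaphor → cannot bind it.

{4}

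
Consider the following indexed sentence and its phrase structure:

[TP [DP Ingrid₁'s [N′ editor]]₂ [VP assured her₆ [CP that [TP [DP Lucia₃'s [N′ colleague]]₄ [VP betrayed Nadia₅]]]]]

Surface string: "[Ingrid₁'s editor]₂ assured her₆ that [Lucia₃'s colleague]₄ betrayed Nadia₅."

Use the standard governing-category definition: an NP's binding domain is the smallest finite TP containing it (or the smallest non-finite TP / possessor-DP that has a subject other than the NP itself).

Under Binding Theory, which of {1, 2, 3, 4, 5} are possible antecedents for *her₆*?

*her* is a pronoun, so Principle B applies: it must be free in its binding domain.
Binding domain of *her₆*: the matrix TP, whose subject is [Ingrid₁'s editor]₂.
*Ingrid₁* and the pronoun do not c-command one another → neither Principle B nor Principle C is at stake; coindexation permitted.
*[Ingrid₁'s editor]₂* c-commands the pronoun within its binding domain → coindexation would violate Principle B.
*Lucia₃*: the pronoun c-commands this R-expression → coindexation would violate Principle C on *Lucia₃*.
*[Lucia₃'s colleague]₄*: the pronoun c-commands this R-expression → coindexation would violate Principle C on *[Lucia₃'s colleague]₄*.
*Nadia₅*: the pronoun c-commands this R-expression → coindexation would violate Principle C on *Nadia₅*.

{1}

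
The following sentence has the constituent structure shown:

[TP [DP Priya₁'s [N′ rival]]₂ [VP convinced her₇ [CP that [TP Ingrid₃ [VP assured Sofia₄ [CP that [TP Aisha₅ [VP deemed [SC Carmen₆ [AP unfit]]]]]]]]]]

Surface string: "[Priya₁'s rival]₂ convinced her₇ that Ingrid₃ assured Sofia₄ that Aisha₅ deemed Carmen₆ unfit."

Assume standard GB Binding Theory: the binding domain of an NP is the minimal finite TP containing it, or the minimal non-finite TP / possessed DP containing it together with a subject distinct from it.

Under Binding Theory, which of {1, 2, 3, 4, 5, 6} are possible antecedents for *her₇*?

{1}

*her* is a pronoun, so Principle B applies: it must be free in its binding domain.
Binding domain of *her₇*: the matrix TP, whose subject is [Priya₁'s rival]₂.
*Priya₁* and the pronoun do not c-command one another → neither Principle B nor Principle C is at stake; coindexation permitted.
*[Priya₁'s rival]₂* c-commands the pronoun within its binding domain → coindexation would violate Principle B.
*Ingrid₃*: the pronoun c-commands this R-expression → coindexation would violate Principle C on *Ingrid₃*.
*Sofia₄*: the pronoun c-commands this R-expression → coindexation would violate Principle C on *Sofia₄*.
*Aisha₅*: the pronoun c-commands this R-expression → coindexation would violate Principle C on *Aisha₅*.
*Carmen₆*: the pronoun c-commands this R-expression → coindexation would violate Principle C on *Carmen₆*.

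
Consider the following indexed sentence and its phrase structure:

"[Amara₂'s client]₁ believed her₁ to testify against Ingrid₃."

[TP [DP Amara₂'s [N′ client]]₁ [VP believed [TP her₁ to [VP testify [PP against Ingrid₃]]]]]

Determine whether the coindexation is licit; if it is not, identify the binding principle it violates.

Principle B

The two coindexed NPs are *[Amara₂'s client]₁* and *her₁*.
*her₁* is a pronoun. Its binding domain is the matrix TP, whose subject is [Amara₂'s client]₁.
*[Amara₂'s client]₁* c-commands it within that domain and carries the same index.
The pronoun is locally bound → Principle B violation.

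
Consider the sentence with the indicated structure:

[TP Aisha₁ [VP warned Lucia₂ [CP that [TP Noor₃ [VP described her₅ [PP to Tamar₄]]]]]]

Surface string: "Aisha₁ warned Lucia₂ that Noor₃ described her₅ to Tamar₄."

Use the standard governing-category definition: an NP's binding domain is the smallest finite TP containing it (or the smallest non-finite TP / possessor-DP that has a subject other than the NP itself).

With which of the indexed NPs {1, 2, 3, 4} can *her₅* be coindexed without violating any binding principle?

{1, 2}

*her* is a pronoun, so Principle B applies: it must be free in its binding domain.
Binding domain of *her₅*: the embedded TP, whose subject is Noor₃.
*Aisha₁* c-commands the pronoun but from outside its binding domain, and is not c-commanded by it → coindexation permitted.
*Lucia₂* c-commands the pronoun but from outside its binding domain, and is not c-commanded by it → coindexation permitted.
*Noor₃* c-commands the pronoun within its binding domain → coindexation would violate Principle B.
*Tamar₄*: the pronoun c-commands this R-expression → coindexation would violate Principle C on *Tamar₄*.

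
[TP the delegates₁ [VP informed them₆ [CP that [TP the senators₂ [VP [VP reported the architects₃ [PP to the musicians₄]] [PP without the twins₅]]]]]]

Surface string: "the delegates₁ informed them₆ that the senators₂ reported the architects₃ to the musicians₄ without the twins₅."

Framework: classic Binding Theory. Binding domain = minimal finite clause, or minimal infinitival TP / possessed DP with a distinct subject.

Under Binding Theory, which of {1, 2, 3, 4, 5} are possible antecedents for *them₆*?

*them* is a pronoun, so Principle B applies: it must be free in its binding domain.
Binding domain of *them₆*: the matrix TP, whose subject is the delegates₁.
*the delegates₁* c-commands the pronoun within its binding domain → coindexation would violate Principle B.
*the senators₂*: the pronoun c-commands this R-expression → coindexation would violate Principle C on *the senators₂*.
*the architects₃*: the pronoun c-commands this R-expression → coindexation would violate Principle C on *the architects₃*.
*the musicians₄*: the pronoun c-commands this R-expression → coindexation would violate Principle C on *the musicians₄*.
*the twins₅*: the pronoun c-commands this R-expression → coindexation would violate Principle C on *the twins₅*.

none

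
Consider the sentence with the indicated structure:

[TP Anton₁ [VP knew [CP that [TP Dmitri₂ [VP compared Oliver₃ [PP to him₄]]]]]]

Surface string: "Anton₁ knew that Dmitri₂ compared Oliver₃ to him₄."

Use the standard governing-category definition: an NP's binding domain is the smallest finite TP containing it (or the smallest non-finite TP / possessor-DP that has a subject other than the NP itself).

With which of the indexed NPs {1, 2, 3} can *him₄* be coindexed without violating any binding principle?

{1}

*him* is a pronoun, so Principle B applies: it must be free in its binding domain.
Binding domain of *him₄*: the embedded TP, whose subject is Dmitri₂.
*Anton₁* c-commands the pronoun but from outside its binding domain, and is not c-commanded by it → coindexation permitted.
*Dmitri₂* c-commands the pronoun within its binding domain → coindexation would violate Principle B.
*Oliver₃* c-commands the pronoun within its binding domain → coindexation would violate Principle B.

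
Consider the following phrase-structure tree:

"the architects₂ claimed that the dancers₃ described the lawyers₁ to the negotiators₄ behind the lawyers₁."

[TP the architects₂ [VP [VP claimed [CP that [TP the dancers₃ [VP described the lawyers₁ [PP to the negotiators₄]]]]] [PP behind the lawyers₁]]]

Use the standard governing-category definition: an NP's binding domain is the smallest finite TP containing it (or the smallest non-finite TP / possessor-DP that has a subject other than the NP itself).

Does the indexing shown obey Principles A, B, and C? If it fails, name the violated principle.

grammatical

The two coindexed NPs are *the lawyers₁* and *the lawyers₁*.
*the lawyers₁* is an R-expression; no coindexed NP c-commands it, so Principle C holds.
*the lawyers₁* is an R-expression; *the lawyers₁* does not c-command it, and no other NP shares its index, so Principle C is satisfied.
All principles are respected.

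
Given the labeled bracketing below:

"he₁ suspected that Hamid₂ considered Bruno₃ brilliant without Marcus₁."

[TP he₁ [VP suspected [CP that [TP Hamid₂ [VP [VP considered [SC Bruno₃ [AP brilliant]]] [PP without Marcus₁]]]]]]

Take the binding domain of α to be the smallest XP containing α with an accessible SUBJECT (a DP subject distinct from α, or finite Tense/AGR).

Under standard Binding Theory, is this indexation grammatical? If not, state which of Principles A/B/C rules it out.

Principle C

The two coindexed NPs are *he₁* and *Marcus₁*.
*Marcus₁* is an R-expression. Principle C requires it to be free everywhere.
*he₁* c-commands it and carries the same index.
The R-expression is bound → Principle C violation.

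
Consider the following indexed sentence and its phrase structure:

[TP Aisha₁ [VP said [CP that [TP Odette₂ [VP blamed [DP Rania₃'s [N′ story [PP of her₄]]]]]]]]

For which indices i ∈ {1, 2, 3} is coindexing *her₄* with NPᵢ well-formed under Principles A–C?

*her* is a pronoun, so Principle B applies: it must be free in its binding domain.
Binding domain of *her₄*: the possessed DP, whose subject is Rania₃.
*Aisha₁* c-commands the pronoun but from outside its binding domain, and is not c-commanded by it → coindexation permitted.
*Odette₂* c-commands the pronoun but from outside its binding domain, and is not c-commanded by it → coindexation permitted.
*Rania₃* c-commands the pronoun within its binding domain → coindexation would violate Principle B.

{1, 2}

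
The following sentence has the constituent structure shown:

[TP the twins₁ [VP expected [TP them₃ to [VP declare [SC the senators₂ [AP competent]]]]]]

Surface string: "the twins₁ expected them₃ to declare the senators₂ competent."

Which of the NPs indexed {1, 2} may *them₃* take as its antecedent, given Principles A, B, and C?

*them* is a pronoun, so Principle B applies: it must be free in its binding domain.
Binding domain of *them₃*: the matrix TP, whose subject is the twins₁.
*the twins₁* c-commands the pronoun within its binding domain → coindexation would violate Principle B.
*the senators₂*: the pronoun c-commands this R-expression → coindexation would violate Principle C on *the senators₂*.

none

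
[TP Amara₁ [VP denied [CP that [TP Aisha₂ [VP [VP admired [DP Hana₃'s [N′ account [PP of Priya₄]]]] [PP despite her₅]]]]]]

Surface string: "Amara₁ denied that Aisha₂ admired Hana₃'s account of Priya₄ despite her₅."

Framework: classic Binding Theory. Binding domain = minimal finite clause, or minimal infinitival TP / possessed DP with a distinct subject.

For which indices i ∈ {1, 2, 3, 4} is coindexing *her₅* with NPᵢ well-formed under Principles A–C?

{1, 3, 4}

*her* is a pronoun, so Principle B applies: it must be free in its binding domain.
Binding domain of *her₅*: the embedded TP, whose subject is Aisha₂.
*Amara₁* c-commands the pronoun but from outside its binding domain, and is not c-commanded by it → coindexation permitted.
*Aisha₂* c-commands the pronoun within its binding domain → coindexation would violate Principle B.
*Hana₃* and the pronoun do not c-command one another → neither Principle B nor Principle C is at stake; coindexation permitted.
*Priya₄* and the pronoun do not c-command one another → neither Principle B nor Principle C is at stake; coindexation permitted.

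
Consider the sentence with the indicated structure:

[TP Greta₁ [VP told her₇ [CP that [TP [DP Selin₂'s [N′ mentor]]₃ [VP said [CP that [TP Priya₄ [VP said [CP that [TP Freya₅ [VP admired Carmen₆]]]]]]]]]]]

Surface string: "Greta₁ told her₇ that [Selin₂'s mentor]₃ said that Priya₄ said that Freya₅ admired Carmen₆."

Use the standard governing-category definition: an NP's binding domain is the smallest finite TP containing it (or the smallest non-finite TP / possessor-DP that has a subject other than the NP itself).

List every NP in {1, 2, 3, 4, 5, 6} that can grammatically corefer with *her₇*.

*her* is a pronoun, so Principle B applies: it must be free in its binding domain.
Binding domain of *her₇*: the matrix TP, whose subject is Greta₁.
*Greta₁* c-commands the pronoun within its binding domain → coindexation would violate Principle B.
*Selin₂*: the pronoun c-commands this R-expression → coindexation would violate Principle C on *Selin₂*.
*[Selin₂'s mentor]₃*: the pronoun c-commands this R-expression → coindexation would violate Principle C on *[Selin₂'s mentor]₃*.
*Priya₄*: the pronoun c-commands this R-expression → coindexation would violate Principle C on *Priya₄*.
*Freya₅*: the pronoun c-commands this R-expression → coindexation would violate Principle C on *Freya₅*.
*Carmen₆*: the pronoun c-commands this R-expression → coindexation would violate Principle C on *Carmen₆*.

none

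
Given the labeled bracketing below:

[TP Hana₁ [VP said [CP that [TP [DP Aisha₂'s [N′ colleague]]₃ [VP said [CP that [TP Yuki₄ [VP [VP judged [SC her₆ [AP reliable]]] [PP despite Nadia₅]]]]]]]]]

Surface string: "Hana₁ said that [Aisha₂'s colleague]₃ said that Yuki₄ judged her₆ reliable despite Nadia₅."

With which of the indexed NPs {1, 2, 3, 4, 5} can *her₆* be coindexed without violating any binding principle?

*her* is a pronoun, so Principle B applies: it must be free in its binding domain.
Binding domain of *her₆*: the embedded TP, whose subject is Yuki₄.
*Hana₁* c-commands the pronoun but from outside its binding domain, and is not c-commanded by it → coindexation permitted.
*Aisha₂* and the pronoun do not c-command one another → neither Principle B nor Principle C is at stake; coindexation permitted.
*[Aisha₂'s colleague]₃* c-commands the pronoun but from outside its binding domain, and is not c-commanded by it → coindexation permitted.
*Yuki₄* c-commands the pronoun within its binding domain → coindexation would violate Principle B.
*Nadia₅* and the pronoun do not c-command one another → neither Principle B nor Principle C is at stake; coindexation permitted.

{1, 2, 3, 5}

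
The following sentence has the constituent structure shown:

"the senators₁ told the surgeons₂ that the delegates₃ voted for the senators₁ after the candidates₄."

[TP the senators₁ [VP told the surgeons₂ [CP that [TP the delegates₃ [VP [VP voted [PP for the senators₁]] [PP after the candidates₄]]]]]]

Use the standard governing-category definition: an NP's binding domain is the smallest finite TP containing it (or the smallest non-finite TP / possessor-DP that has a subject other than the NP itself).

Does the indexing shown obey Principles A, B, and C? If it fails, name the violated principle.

Principle C

The two coindexed NPs are *the senators₁* (the lower occurrence) and *the senators₁* (the higher occurrence).
*the senators₁* (the lower occurrence) is an R-expression. Principle C requires it to be free everywhere.
*the senators₁* (the higher occurrence) c-commands it and carries the same index.
The R-expression is bound → Principle C violation.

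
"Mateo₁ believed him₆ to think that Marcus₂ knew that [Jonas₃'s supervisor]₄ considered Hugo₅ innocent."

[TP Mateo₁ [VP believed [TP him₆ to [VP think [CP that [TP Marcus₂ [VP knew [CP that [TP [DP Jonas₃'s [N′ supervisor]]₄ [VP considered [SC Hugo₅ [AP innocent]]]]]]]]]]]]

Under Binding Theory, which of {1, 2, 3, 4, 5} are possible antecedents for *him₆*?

*him* is a pronoun, so Principle B applies: it must be free in its binding domain.
Binding domain of *him₆*: the matrix TP, whose subject is Mateo₁.
*Mateo₁* c-commands the pronoun within its binding domain → coindexation would violate Principle B.
*Marcus₂*: the pronoun c-commands this R-expression → coindexation would violate Principle C on *Marcus₂*.
*Jonas₃*: the pronoun c-commands this R-expression → coindexation would violate Principle C on *Jonas₃*.
*[Jonas₃'s supervisor]₄*: the pronoun c-commands this R-expression → coindexation would violate Principle C on *[Jonas₃'s supervisor]₄*.
*Hugo₅*: the pronoun c-commands this R-expression → coindexation would violate Principle C on *Hugo₅*.

none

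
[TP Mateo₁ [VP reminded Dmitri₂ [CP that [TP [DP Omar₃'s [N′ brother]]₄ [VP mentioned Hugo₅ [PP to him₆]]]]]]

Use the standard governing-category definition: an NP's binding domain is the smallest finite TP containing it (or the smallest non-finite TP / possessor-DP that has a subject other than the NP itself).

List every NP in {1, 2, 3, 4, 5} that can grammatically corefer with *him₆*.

{1, 2, 3}

*him* is a pronoun, so Principle B applies: it must be free in its binding domain.
Binding domain of *him₆*: the embedded TP, whose subject is [Omar₃'s brother]₄.
*Mateo₁* c-commands the pronoun but from outside its binding domain, and is not c-commanded by it → coindexation permitted.
*Dmitri₂* c-commands the pronoun but from outside its binding domain, and is not c-commanded by it → coindexation permitted.
*Omar₃* and the pronoun do not c-command one another → neither Principle B nor Principle C is at stake; coindexation permitted.
*[Omar₃'s brother]₄* c-commands the pronoun within its binding domain → coindexation would violate Principle B.
*Hugo₅* c-commands the pronoun within its binding domain → coindexation would violate Principle B.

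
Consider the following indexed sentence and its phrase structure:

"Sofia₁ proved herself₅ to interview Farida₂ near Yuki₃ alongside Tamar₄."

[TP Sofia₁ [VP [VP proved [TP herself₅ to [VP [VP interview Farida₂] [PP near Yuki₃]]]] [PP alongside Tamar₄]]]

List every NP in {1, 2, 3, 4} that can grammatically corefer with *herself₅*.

*herself* is an anaphor, so Principle A applies: it must be bound in its binding domain.
Binding domain of *herself₅*: the matrix TP, whose subject is Sofia₁.
*Sofia₁* c-commands the anaphor within its binding domain → licit binder.
*Farida₂* does not c-command the anaphor → cannot bind it.
*Yuki₃* does not c-command the anaphor → cannot bind it.
*Tamar₄* does not c-command the anaphor → cannot bind it.

{1}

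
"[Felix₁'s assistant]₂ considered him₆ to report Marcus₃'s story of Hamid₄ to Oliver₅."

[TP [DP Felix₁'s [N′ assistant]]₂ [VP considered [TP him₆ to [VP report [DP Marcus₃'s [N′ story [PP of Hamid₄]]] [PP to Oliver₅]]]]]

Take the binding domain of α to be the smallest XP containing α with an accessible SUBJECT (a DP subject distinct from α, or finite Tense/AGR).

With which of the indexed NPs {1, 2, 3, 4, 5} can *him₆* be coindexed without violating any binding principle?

*him* is a pronoun, so Principle B applies: it must be free in its binding domain.
Binding domain of *him₆*: the matrix TP, whose subject is [Felix₁'s assistant]₂.
*Felix₁* and the pronoun do not c-command one another → neither Principle B nor Principle C is at stake; coindexation permitted.
*[Felix₁'s assistant]₂* c-commands the pronoun within its binding domain → coindexation would violate Principle B.
*Marcus₃*: the pronoun c-commands this R-expression → coindexation would violate Principle C on *Marcus₃*.
*Hamid₄*: the pronoun c-commands this R-expression → coindexation would violate Principle C on *Hamid₄*.
*Oliver₅*: the pronoun c-commands this R-expression → coindexation would violate Principle C on *Oliver₅*.

{1}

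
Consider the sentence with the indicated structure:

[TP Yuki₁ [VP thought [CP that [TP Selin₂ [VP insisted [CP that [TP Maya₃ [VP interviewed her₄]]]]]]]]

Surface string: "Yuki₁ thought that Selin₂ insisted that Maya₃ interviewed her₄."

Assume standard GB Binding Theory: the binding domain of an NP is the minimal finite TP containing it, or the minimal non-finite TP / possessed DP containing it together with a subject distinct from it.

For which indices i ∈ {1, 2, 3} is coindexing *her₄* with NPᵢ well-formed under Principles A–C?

{1, 2}

*her* is a pronoun, so Principle B applies: it must be free in its binding domain.
Binding domain of *her₄*: the embedded TP, whose subject is Maya₃.
*Yuki₁* c-commands the pronoun but from outside its binding domain, and is not c-commanded by it → coindexation permitted.
*Selin₂* c-commands the pronoun but from outside its binding domain, and is not c-commanded by it → coindexation permitted.
*Maya₃* c-commands the pronoun within its binding domain → coindexation would violate Principle B.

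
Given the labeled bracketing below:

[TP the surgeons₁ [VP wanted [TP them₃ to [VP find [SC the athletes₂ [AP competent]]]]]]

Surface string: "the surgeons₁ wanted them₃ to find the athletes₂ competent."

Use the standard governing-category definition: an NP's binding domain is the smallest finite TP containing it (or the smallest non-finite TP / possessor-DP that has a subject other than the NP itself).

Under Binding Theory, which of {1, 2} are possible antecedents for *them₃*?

none

*them* is a pronoun, so Principle B applies: it must be free in its binding domain.
Binding domain of *them₃*: the matrix TP, whose subject is the surgeons₁.
*the surgeons₁* c-commands the pronoun within its binding domain → coindexation would violate Principle B.
*the athletes₂*: the pronoun c-commands this R-expression → coindexation would violate Principle C on *the athletes₂*.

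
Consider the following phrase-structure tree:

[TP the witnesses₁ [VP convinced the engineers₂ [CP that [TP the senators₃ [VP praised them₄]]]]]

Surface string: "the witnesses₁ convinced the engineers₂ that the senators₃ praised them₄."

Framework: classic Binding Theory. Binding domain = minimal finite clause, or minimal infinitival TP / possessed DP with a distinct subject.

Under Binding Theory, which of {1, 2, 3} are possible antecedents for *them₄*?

*them* is a pronoun, so Principle B applies: it must be free in its binding domain.
Binding domain of *them₄*: the embedded TP, whose subject is the senators₃.
*the witnesses₁* c-commands the pronoun but from outside its binding domain, and is not c-commanded by it → coindexation permitted.
*the engineers₂* c-commands the pronoun but from outside its binding domain, and is not c-commanded by it → coindexation permitted.
*the senators₃* c-commands the pronoun within its binding domain → coindexation would violate Principle B.

{1, 2}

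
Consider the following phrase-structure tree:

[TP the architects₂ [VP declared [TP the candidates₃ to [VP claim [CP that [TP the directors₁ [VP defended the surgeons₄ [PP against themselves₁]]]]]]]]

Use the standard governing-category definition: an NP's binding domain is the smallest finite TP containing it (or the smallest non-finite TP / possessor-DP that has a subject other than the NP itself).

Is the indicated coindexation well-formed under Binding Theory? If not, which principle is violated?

The two coindexed NPs are *the directors₁* and *themselves₁*.
*themselves₁* is an anaphor; its binding domain is the embedded TP, whose subject is the directors₁. *the directors₁* c-commands it within that domain and shares its index, so Principle A is satisfied.
*the directors₁* is an R-expression; *themselves₁* does not c-command it, and no other NP shares its index, so Principle C is satisfied.
All principles are respected.

grammatical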